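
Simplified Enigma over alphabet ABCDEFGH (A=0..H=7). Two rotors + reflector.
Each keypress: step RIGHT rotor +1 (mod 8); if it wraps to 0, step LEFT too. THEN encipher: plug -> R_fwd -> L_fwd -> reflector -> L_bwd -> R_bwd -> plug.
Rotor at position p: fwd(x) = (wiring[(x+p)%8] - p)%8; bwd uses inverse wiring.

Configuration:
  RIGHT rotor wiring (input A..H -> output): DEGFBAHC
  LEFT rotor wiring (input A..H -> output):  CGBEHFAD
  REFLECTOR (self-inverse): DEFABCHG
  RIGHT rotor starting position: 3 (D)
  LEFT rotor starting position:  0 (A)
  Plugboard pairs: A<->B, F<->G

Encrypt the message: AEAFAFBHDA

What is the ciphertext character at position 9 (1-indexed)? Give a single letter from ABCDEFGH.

Char 1 ('A'): step: R->4, L=0; A->plug->B->R->E->L->H->refl->G->L'->B->R'->H->plug->H
Char 2 ('E'): step: R->5, L=0; E->plug->E->R->H->L->D->refl->A->L'->G->R'->D->plug->D
Char 3 ('A'): step: R->6, L=0; A->plug->B->R->E->L->H->refl->G->L'->B->R'->A->plug->B
Char 4 ('F'): step: R->7, L=0; F->plug->G->R->B->L->G->refl->H->L'->E->R'->B->plug->A
Char 5 ('A'): step: R->0, L->1 (L advanced); A->plug->B->R->E->L->E->refl->B->L'->H->R'->G->plug->F
Char 6 ('F'): step: R->1, L=1; F->plug->G->R->B->L->A->refl->D->L'->C->R'->H->plug->H
Char 7 ('B'): step: R->2, L=1; B->plug->A->R->E->L->E->refl->B->L'->H->R'->C->plug->C
Char 8 ('H'): step: R->3, L=1; H->plug->H->R->D->L->G->refl->H->L'->F->R'->C->plug->C
Char 9 ('D'): step: R->4, L=1; D->plug->D->R->G->L->C->refl->F->L'->A->R'->F->plug->G

G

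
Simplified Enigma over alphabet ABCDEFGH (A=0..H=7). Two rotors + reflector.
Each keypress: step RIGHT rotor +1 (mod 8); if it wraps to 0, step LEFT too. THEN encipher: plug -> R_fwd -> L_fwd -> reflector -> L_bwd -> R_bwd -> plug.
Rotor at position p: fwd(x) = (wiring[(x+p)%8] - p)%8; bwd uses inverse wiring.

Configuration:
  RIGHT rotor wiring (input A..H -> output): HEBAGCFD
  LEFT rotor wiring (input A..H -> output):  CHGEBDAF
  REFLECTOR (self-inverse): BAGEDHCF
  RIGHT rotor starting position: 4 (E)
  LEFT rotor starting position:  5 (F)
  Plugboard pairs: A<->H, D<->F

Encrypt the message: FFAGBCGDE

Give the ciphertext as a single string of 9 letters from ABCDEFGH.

Answer: HEGFFECGA

Derivation:
Char 1 ('F'): step: R->5, L=5; F->plug->D->R->C->L->A->refl->B->L'->F->R'->A->plug->H
Char 2 ('F'): step: R->6, L=5; F->plug->D->R->G->L->H->refl->F->L'->D->R'->E->plug->E
Char 3 ('A'): step: R->7, L=5; A->plug->H->R->G->L->H->refl->F->L'->D->R'->G->plug->G
Char 4 ('G'): step: R->0, L->6 (L advanced); G->plug->G->R->F->L->G->refl->C->L'->A->R'->D->plug->F
Char 5 ('B'): step: R->1, L=6; B->plug->B->R->A->L->C->refl->G->L'->F->R'->D->plug->F
Char 6 ('C'): step: R->2, L=6; C->plug->C->R->E->L->A->refl->B->L'->D->R'->E->plug->E
Char 7 ('G'): step: R->3, L=6; G->plug->G->R->B->L->H->refl->F->L'->H->R'->C->plug->C
Char 8 ('D'): step: R->4, L=6; D->plug->F->R->A->L->C->refl->G->L'->F->R'->G->plug->G
Char 9 ('E'): step: R->5, L=6; E->plug->E->R->H->L->F->refl->H->L'->B->R'->H->plug->A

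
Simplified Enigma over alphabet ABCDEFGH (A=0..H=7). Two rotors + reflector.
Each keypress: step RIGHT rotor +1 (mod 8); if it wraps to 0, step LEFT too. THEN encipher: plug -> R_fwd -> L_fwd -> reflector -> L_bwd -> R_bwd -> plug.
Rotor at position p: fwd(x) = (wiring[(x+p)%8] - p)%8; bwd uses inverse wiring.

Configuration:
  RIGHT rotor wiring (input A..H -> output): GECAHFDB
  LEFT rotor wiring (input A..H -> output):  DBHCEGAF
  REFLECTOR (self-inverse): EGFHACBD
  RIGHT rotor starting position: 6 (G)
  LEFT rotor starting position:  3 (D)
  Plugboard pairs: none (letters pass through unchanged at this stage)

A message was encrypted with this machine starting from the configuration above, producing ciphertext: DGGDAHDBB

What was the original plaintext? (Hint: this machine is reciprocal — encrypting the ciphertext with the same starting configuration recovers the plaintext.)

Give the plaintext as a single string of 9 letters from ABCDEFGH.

Char 1 ('D'): step: R->7, L=3; D->plug->D->R->D->L->F->refl->C->L'->E->R'->H->plug->H
Char 2 ('G'): step: R->0, L->4 (L advanced); G->plug->G->R->D->L->B->refl->G->L'->H->R'->E->plug->E
Char 3 ('G'): step: R->1, L=4; G->plug->G->R->A->L->A->refl->E->L'->C->R'->F->plug->F
Char 4 ('D'): step: R->2, L=4; D->plug->D->R->D->L->B->refl->G->L'->H->R'->F->plug->F
Char 5 ('A'): step: R->3, L=4; A->plug->A->R->F->L->F->refl->C->L'->B->R'->G->plug->G
Char 6 ('H'): step: R->4, L=4; H->plug->H->R->E->L->H->refl->D->L'->G->R'->G->plug->G
Char 7 ('D'): step: R->5, L=4; D->plug->D->R->B->L->C->refl->F->L'->F->R'->F->plug->F
Char 8 ('B'): step: R->6, L=4; B->plug->B->R->D->L->B->refl->G->L'->H->R'->H->plug->H
Char 9 ('B'): step: R->7, L=4; B->plug->B->R->H->L->G->refl->B->L'->D->R'->D->plug->D

Answer: HEFFGGFHD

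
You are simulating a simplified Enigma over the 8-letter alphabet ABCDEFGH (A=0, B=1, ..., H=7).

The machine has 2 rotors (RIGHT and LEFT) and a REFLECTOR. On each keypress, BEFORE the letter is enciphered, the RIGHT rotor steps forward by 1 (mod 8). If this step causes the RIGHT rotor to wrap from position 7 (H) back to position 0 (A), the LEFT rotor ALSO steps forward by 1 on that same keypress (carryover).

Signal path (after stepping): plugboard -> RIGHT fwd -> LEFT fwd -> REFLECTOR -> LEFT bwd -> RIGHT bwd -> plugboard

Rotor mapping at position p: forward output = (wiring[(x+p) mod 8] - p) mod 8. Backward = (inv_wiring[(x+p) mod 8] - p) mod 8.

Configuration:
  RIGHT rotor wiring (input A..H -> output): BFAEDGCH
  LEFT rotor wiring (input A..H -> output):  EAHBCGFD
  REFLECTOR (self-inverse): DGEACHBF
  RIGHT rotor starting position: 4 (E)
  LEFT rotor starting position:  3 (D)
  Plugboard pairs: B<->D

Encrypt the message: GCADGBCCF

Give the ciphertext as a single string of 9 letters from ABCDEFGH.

Char 1 ('G'): step: R->5, L=3; G->plug->G->R->H->L->E->refl->C->L'->D->R'->F->plug->F
Char 2 ('C'): step: R->6, L=3; C->plug->C->R->D->L->C->refl->E->L'->H->R'->D->plug->B
Char 3 ('A'): step: R->7, L=3; A->plug->A->R->A->L->G->refl->B->L'->F->R'->E->plug->E
Char 4 ('D'): step: R->0, L->4 (L advanced); D->plug->B->R->F->L->E->refl->C->L'->B->R'->A->plug->A
Char 5 ('G'): step: R->1, L=4; G->plug->G->R->G->L->D->refl->A->L'->E->R'->A->plug->A
Char 6 ('B'): step: R->2, L=4; B->plug->D->R->E->L->A->refl->D->L'->G->R'->A->plug->A
Char 7 ('C'): step: R->3, L=4; C->plug->C->R->D->L->H->refl->F->L'->H->R'->D->plug->B
Char 8 ('C'): step: R->4, L=4; C->plug->C->R->G->L->D->refl->A->L'->E->R'->G->plug->G
Char 9 ('F'): step: R->5, L=4; F->plug->F->R->D->L->H->refl->F->L'->H->R'->G->plug->G

Answer: FBEAAABGG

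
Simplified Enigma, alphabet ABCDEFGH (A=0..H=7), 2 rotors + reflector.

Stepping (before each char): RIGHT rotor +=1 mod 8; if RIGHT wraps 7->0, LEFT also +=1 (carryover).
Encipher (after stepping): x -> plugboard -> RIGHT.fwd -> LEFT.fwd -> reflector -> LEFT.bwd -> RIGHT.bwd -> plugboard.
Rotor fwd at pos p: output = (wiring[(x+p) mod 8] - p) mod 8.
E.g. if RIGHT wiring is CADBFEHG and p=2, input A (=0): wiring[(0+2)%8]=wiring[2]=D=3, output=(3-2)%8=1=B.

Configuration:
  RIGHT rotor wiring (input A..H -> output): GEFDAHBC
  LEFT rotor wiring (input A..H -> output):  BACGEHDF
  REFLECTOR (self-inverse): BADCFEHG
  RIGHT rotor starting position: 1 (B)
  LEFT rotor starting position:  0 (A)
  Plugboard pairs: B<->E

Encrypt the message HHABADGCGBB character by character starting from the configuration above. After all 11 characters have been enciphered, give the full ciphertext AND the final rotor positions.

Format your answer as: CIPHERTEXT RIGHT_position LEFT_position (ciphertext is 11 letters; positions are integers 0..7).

Answer: CDHEFHFBFGD 4 1

Derivation:
Char 1 ('H'): step: R->2, L=0; H->plug->H->R->C->L->C->refl->D->L'->G->R'->C->plug->C
Char 2 ('H'): step: R->3, L=0; H->plug->H->R->C->L->C->refl->D->L'->G->R'->D->plug->D
Char 3 ('A'): step: R->4, L=0; A->plug->A->R->E->L->E->refl->F->L'->H->R'->H->plug->H
Char 4 ('B'): step: R->5, L=0; B->plug->E->R->H->L->F->refl->E->L'->E->R'->B->plug->E
Char 5 ('A'): step: R->6, L=0; A->plug->A->R->D->L->G->refl->H->L'->F->R'->F->plug->F
Char 6 ('D'): step: R->7, L=0; D->plug->D->R->G->L->D->refl->C->L'->C->R'->H->plug->H
Char 7 ('G'): step: R->0, L->1 (L advanced); G->plug->G->R->B->L->B->refl->A->L'->H->R'->F->plug->F
Char 8 ('C'): step: R->1, L=1; C->plug->C->R->C->L->F->refl->E->L'->G->R'->E->plug->B
Char 9 ('G'): step: R->2, L=1; G->plug->G->R->E->L->G->refl->H->L'->A->R'->F->plug->F
Char 10 ('B'): step: R->3, L=1; B->plug->E->R->H->L->A->refl->B->L'->B->R'->G->plug->G
Char 11 ('B'): step: R->4, L=1; B->plug->E->R->C->L->F->refl->E->L'->G->R'->D->plug->D
Final: ciphertext=CDHEFHFBFGD, RIGHT=4, LEFT=1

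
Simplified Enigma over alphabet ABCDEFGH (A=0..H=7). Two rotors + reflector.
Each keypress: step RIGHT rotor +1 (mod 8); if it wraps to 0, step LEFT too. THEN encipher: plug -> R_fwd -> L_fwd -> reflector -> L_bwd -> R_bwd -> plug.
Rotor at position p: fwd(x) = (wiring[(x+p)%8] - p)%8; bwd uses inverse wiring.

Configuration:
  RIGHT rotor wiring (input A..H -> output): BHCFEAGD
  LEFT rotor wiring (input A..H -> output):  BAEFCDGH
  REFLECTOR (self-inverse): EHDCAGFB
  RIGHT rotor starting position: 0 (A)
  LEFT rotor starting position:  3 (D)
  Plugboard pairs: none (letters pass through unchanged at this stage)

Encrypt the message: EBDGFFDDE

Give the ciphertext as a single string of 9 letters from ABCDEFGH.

Answer: BAEECDCGB

Derivation:
Char 1 ('E'): step: R->1, L=3; E->plug->E->R->H->L->B->refl->H->L'->B->R'->B->plug->B
Char 2 ('B'): step: R->2, L=3; B->plug->B->R->D->L->D->refl->C->L'->A->R'->A->plug->A
Char 3 ('D'): step: R->3, L=3; D->plug->D->R->D->L->D->refl->C->L'->A->R'->E->plug->E
Char 4 ('G'): step: R->4, L=3; G->plug->G->R->G->L->F->refl->G->L'->F->R'->E->plug->E
Char 5 ('F'): step: R->5, L=3; F->plug->F->R->F->L->G->refl->F->L'->G->R'->C->plug->C
Char 6 ('F'): step: R->6, L=3; F->plug->F->R->H->L->B->refl->H->L'->B->R'->D->plug->D
Char 7 ('D'): step: R->7, L=3; D->plug->D->R->D->L->D->refl->C->L'->A->R'->C->plug->C
Char 8 ('D'): step: R->0, L->4 (L advanced); D->plug->D->R->F->L->E->refl->A->L'->G->R'->G->plug->G
Char 9 ('E'): step: R->1, L=4; E->plug->E->R->H->L->B->refl->H->L'->B->R'->B->plug->B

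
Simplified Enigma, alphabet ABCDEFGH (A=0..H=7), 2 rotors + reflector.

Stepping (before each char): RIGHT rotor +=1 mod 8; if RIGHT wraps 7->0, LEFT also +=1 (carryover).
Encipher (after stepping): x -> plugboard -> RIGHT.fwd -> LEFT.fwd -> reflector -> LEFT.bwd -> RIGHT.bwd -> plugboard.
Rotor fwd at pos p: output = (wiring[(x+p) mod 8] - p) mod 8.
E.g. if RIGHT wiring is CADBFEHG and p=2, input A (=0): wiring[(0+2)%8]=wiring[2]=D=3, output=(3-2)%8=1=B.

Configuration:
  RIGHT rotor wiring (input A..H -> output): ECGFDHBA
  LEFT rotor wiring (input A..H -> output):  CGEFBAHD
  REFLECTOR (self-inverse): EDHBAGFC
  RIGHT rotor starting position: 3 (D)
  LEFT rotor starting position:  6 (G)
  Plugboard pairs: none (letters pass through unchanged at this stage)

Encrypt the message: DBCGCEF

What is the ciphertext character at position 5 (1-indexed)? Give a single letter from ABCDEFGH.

Char 1 ('D'): step: R->4, L=6; D->plug->D->R->E->L->G->refl->F->L'->B->R'->H->plug->H
Char 2 ('B'): step: R->5, L=6; B->plug->B->R->E->L->G->refl->F->L'->B->R'->F->plug->F
Char 3 ('C'): step: R->6, L=6; C->plug->C->R->G->L->D->refl->B->L'->A->R'->E->plug->E
Char 4 ('G'): step: R->7, L=6; G->plug->G->R->A->L->B->refl->D->L'->G->R'->E->plug->E
Char 5 ('C'): step: R->0, L->7 (L advanced); C->plug->C->R->G->L->B->refl->D->L'->B->R'->G->plug->G

G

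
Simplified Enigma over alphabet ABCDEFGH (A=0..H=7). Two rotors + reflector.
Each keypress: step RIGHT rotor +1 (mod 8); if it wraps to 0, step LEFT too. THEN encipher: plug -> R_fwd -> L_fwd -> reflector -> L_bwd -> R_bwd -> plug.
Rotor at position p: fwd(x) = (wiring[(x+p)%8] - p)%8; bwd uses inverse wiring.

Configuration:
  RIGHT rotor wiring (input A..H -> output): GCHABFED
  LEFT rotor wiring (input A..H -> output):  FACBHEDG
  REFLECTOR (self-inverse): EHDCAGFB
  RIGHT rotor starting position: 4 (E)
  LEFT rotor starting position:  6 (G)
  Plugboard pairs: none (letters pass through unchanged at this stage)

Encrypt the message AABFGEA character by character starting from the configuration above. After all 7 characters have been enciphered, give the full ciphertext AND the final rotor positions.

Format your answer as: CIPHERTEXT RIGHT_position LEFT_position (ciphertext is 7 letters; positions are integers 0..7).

Answer: BFDCDHG 3 7

Derivation:
Char 1 ('A'): step: R->5, L=6; A->plug->A->R->A->L->F->refl->G->L'->H->R'->B->plug->B
Char 2 ('A'): step: R->6, L=6; A->plug->A->R->G->L->B->refl->H->L'->C->R'->F->plug->F
Char 3 ('B'): step: R->7, L=6; B->plug->B->R->H->L->G->refl->F->L'->A->R'->D->plug->D
Char 4 ('F'): step: R->0, L->7 (L advanced); F->plug->F->R->F->L->A->refl->E->L'->H->R'->C->plug->C
Char 5 ('G'): step: R->1, L=7; G->plug->G->R->C->L->B->refl->H->L'->A->R'->D->plug->D
Char 6 ('E'): step: R->2, L=7; E->plug->E->R->C->L->B->refl->H->L'->A->R'->H->plug->H
Char 7 ('A'): step: R->3, L=7; A->plug->A->R->F->L->A->refl->E->L'->H->R'->G->plug->G
Final: ciphertext=BFDCDHG, RIGHT=3, LEFT=7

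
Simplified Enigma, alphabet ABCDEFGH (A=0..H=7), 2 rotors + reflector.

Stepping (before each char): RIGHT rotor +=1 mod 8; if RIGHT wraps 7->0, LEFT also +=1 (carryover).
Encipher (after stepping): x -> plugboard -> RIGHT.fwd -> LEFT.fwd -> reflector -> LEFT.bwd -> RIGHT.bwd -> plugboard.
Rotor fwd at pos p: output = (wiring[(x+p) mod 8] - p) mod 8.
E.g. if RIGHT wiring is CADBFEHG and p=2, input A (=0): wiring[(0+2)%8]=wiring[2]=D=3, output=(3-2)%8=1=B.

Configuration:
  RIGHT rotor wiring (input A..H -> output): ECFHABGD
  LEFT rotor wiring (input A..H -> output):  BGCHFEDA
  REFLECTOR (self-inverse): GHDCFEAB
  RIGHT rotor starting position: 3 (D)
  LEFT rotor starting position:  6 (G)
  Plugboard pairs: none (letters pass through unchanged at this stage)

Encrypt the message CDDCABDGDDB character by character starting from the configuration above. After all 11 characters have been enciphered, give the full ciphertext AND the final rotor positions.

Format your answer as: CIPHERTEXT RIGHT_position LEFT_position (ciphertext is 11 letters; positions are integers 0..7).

Answer: GHAHCFCCFCD 6 7

Derivation:
Char 1 ('C'): step: R->4, L=6; C->plug->C->R->C->L->D->refl->C->L'->B->R'->G->plug->G
Char 2 ('D'): step: R->5, L=6; D->plug->D->R->H->L->G->refl->A->L'->D->R'->H->plug->H
Char 3 ('D'): step: R->6, L=6; D->plug->D->R->E->L->E->refl->F->L'->A->R'->A->plug->A
Char 4 ('C'): step: R->7, L=6; C->plug->C->R->D->L->A->refl->G->L'->H->R'->H->plug->H
Char 5 ('A'): step: R->0, L->7 (L advanced); A->plug->A->R->E->L->A->refl->G->L'->F->R'->C->plug->C
Char 6 ('B'): step: R->1, L=7; B->plug->B->R->E->L->A->refl->G->L'->F->R'->F->plug->F
Char 7 ('D'): step: R->2, L=7; D->plug->D->R->H->L->E->refl->F->L'->G->R'->C->plug->C
Char 8 ('G'): step: R->3, L=7; G->plug->G->R->H->L->E->refl->F->L'->G->R'->C->plug->C
Char 9 ('D'): step: R->4, L=7; D->plug->D->R->H->L->E->refl->F->L'->G->R'->F->plug->F
Char 10 ('D'): step: R->5, L=7; D->plug->D->R->H->L->E->refl->F->L'->G->R'->C->plug->C
Char 11 ('B'): step: R->6, L=7; B->plug->B->R->F->L->G->refl->A->L'->E->R'->D->plug->D
Final: ciphertext=GHAHCFCCFCD, RIGHT=6, LEFT=7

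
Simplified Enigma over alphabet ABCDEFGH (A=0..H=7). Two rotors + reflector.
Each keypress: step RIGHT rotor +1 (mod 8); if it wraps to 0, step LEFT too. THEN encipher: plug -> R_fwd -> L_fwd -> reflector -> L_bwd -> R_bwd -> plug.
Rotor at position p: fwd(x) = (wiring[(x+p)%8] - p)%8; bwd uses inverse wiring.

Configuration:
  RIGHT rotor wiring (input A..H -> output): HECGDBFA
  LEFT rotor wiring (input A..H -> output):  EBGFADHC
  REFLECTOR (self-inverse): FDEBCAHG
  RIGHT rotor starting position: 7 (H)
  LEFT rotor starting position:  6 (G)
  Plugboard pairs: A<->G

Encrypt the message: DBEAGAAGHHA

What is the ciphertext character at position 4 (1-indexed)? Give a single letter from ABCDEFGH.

Char 1 ('D'): step: R->0, L->7 (L advanced); D->plug->D->R->G->L->E->refl->C->L'->C->R'->C->plug->C
Char 2 ('B'): step: R->1, L=7; B->plug->B->R->B->L->F->refl->A->L'->H->R'->G->plug->A
Char 3 ('E'): step: R->2, L=7; E->plug->E->R->D->L->H->refl->G->L'->E->R'->B->plug->B
Char 4 ('A'): step: R->3, L=7; A->plug->G->R->B->L->F->refl->A->L'->H->R'->H->plug->H

H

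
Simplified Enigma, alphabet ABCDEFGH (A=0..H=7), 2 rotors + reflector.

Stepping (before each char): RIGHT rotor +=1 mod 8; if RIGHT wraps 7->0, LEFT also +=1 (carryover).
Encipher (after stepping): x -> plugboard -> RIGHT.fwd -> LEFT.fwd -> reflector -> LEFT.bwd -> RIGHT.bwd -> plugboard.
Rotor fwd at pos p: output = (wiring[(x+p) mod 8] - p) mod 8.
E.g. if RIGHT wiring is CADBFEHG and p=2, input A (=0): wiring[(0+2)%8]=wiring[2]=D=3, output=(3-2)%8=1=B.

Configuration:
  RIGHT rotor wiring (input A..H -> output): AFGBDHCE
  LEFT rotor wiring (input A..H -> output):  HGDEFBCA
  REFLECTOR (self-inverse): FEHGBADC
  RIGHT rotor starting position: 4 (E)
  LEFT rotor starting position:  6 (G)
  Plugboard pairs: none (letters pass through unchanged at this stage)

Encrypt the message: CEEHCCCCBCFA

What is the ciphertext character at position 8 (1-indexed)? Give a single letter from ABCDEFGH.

Char 1 ('C'): step: R->5, L=6; C->plug->C->R->H->L->D->refl->G->L'->F->R'->B->plug->B
Char 2 ('E'): step: R->6, L=6; E->plug->E->R->A->L->E->refl->B->L'->C->R'->C->plug->C
Char 3 ('E'): step: R->7, L=6; E->plug->E->R->C->L->B->refl->E->L'->A->R'->G->plug->G
Char 4 ('H'): step: R->0, L->7 (L advanced); H->plug->H->R->E->L->F->refl->A->L'->B->R'->D->plug->D
Char 5 ('C'): step: R->1, L=7; C->plug->C->R->A->L->B->refl->E->L'->D->R'->G->plug->G
Char 6 ('C'): step: R->2, L=7; C->plug->C->R->B->L->A->refl->F->L'->E->R'->A->plug->A
Char 7 ('C'): step: R->3, L=7; C->plug->C->R->E->L->F->refl->A->L'->B->R'->E->plug->E
Char 8 ('C'): step: R->4, L=7; C->plug->C->R->G->L->C->refl->H->L'->C->R'->G->plug->G

G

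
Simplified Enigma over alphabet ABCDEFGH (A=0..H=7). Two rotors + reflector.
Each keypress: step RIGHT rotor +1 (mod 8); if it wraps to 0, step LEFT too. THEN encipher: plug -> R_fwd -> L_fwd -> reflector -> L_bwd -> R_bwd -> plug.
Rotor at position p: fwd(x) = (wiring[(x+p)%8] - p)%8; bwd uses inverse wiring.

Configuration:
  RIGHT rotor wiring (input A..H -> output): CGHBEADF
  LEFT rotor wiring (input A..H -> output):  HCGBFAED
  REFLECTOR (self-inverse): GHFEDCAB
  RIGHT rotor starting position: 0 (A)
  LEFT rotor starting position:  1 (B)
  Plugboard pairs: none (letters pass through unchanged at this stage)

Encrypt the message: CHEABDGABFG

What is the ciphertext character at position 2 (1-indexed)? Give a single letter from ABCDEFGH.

Char 1 ('C'): step: R->1, L=1; C->plug->C->R->A->L->B->refl->H->L'->E->R'->G->plug->G
Char 2 ('H'): step: R->2, L=1; H->plug->H->R->E->L->H->refl->B->L'->A->R'->G->plug->G

G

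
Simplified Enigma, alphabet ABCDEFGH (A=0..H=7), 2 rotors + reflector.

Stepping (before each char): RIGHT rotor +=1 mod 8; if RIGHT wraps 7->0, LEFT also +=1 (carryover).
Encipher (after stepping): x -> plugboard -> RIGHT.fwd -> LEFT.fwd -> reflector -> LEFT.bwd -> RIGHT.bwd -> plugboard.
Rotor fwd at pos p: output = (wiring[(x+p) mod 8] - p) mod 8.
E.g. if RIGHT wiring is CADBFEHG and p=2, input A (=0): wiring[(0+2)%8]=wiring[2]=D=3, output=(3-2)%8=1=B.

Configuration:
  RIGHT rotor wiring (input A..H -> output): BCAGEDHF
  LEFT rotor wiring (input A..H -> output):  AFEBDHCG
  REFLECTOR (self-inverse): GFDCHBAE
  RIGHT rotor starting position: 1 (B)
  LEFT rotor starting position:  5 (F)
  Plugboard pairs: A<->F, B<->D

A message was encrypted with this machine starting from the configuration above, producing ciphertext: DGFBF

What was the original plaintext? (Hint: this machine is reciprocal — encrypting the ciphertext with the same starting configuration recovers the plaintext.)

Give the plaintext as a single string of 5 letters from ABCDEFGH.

Answer: GBCHE

Derivation:
Char 1 ('D'): step: R->2, L=5; D->plug->B->R->E->L->A->refl->G->L'->H->R'->G->plug->G
Char 2 ('G'): step: R->3, L=5; G->plug->G->R->H->L->G->refl->A->L'->E->R'->D->plug->B
Char 3 ('F'): step: R->4, L=5; F->plug->A->R->A->L->C->refl->D->L'->D->R'->C->plug->C
Char 4 ('B'): step: R->5, L=5; B->plug->D->R->E->L->A->refl->G->L'->H->R'->H->plug->H
Char 5 ('F'): step: R->6, L=5; F->plug->A->R->B->L->F->refl->B->L'->C->R'->E->plug->E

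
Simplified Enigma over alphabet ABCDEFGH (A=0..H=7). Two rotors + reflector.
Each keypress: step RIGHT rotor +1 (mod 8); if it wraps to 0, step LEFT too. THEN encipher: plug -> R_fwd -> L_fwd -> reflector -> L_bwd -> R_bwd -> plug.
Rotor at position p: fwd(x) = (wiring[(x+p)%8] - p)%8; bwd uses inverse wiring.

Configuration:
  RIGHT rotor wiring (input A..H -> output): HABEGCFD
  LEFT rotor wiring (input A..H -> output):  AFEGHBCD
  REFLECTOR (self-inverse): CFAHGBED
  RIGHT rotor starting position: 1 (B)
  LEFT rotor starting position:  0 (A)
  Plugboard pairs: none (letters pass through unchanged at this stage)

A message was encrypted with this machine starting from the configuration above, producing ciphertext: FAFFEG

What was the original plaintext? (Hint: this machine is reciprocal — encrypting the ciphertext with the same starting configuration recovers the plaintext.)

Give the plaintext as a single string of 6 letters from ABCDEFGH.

Char 1 ('F'): step: R->2, L=0; F->plug->F->R->B->L->F->refl->B->L'->F->R'->G->plug->G
Char 2 ('A'): step: R->3, L=0; A->plug->A->R->B->L->F->refl->B->L'->F->R'->G->plug->G
Char 3 ('F'): step: R->4, L=0; F->plug->F->R->E->L->H->refl->D->L'->H->R'->D->plug->D
Char 4 ('F'): step: R->5, L=0; F->plug->F->R->E->L->H->refl->D->L'->H->R'->G->plug->G
Char 5 ('E'): step: R->6, L=0; E->plug->E->R->D->L->G->refl->E->L'->C->R'->D->plug->D
Char 6 ('G'): step: R->7, L=0; G->plug->G->R->D->L->G->refl->E->L'->C->R'->D->plug->D

Answer: GGDGDD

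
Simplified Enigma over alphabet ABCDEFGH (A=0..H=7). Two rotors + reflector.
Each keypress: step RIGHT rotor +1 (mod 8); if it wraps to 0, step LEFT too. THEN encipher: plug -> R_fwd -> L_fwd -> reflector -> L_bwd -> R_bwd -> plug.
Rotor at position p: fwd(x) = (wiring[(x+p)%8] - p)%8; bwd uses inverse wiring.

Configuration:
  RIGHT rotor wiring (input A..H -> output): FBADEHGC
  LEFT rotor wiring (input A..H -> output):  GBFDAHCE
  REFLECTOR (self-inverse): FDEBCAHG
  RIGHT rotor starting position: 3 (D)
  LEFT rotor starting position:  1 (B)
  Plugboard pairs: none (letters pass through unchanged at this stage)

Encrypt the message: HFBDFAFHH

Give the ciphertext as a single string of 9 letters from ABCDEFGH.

Answer: AEDCHGBGC

Derivation:
Char 1 ('H'): step: R->4, L=1; H->plug->H->R->H->L->F->refl->A->L'->A->R'->A->plug->A
Char 2 ('F'): step: R->5, L=1; F->plug->F->R->D->L->H->refl->G->L'->E->R'->E->plug->E
Char 3 ('B'): step: R->6, L=1; B->plug->B->R->E->L->G->refl->H->L'->D->R'->D->plug->D
Char 4 ('D'): step: R->7, L=1; D->plug->D->R->B->L->E->refl->C->L'->C->R'->C->plug->C
Char 5 ('F'): step: R->0, L->2 (L advanced); F->plug->F->R->H->L->H->refl->G->L'->C->R'->H->plug->H
Char 6 ('A'): step: R->1, L=2; A->plug->A->R->A->L->D->refl->B->L'->B->R'->G->plug->G
Char 7 ('F'): step: R->2, L=2; F->plug->F->R->A->L->D->refl->B->L'->B->R'->B->plug->B
Char 8 ('H'): step: R->3, L=2; H->plug->H->R->F->L->C->refl->E->L'->G->R'->G->plug->G
Char 9 ('H'): step: R->4, L=2; H->plug->H->R->H->L->H->refl->G->L'->C->R'->C->plug->C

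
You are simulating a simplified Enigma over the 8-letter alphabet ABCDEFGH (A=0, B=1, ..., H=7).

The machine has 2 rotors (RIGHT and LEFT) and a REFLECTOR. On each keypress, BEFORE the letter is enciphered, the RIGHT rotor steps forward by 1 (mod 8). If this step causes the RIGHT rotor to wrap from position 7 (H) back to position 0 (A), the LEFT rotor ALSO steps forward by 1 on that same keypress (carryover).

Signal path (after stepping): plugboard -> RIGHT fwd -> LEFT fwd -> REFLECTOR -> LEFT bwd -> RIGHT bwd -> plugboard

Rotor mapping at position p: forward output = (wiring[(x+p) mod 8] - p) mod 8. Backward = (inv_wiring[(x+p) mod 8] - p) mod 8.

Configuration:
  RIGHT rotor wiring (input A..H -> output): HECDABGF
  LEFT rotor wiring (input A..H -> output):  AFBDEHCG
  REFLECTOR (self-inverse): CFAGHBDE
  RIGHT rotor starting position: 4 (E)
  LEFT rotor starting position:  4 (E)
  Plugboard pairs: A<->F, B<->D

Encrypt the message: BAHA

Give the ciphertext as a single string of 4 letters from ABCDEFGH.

Char 1 ('B'): step: R->5, L=4; B->plug->D->R->C->L->G->refl->D->L'->B->R'->B->plug->D
Char 2 ('A'): step: R->6, L=4; A->plug->F->R->F->L->B->refl->F->L'->G->R'->D->plug->B
Char 3 ('H'): step: R->7, L=4; H->plug->H->R->H->L->H->refl->E->L'->E->R'->E->plug->E
Char 4 ('A'): step: R->0, L->5 (L advanced); A->plug->F->R->B->L->F->refl->B->L'->C->R'->C->plug->C

Answer: DBEC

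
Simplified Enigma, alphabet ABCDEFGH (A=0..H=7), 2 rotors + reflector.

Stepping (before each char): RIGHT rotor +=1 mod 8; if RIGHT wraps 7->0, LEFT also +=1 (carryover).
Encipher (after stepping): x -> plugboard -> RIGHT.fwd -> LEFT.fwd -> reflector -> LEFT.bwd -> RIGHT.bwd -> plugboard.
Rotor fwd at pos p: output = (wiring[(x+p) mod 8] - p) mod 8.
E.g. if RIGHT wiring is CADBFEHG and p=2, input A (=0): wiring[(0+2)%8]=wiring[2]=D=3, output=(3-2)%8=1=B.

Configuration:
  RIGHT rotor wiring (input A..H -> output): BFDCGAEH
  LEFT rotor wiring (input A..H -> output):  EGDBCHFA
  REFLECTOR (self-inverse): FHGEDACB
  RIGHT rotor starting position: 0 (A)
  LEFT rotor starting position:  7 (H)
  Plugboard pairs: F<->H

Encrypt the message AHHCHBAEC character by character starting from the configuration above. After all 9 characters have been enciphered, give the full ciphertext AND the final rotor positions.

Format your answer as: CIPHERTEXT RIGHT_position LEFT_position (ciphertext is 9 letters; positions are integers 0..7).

Answer: EFDAFABFA 1 0

Derivation:
Char 1 ('A'): step: R->1, L=7; A->plug->A->R->E->L->C->refl->G->L'->H->R'->E->plug->E
Char 2 ('H'): step: R->2, L=7; H->plug->F->R->F->L->D->refl->E->L'->D->R'->H->plug->F
Char 3 ('H'): step: R->3, L=7; H->plug->F->R->G->L->A->refl->F->L'->B->R'->D->plug->D
Char 4 ('C'): step: R->4, L=7; C->plug->C->R->A->L->B->refl->H->L'->C->R'->A->plug->A
Char 5 ('H'): step: R->5, L=7; H->plug->F->R->G->L->A->refl->F->L'->B->R'->H->plug->F
Char 6 ('B'): step: R->6, L=7; B->plug->B->R->B->L->F->refl->A->L'->G->R'->A->plug->A
Char 7 ('A'): step: R->7, L=7; A->plug->A->R->A->L->B->refl->H->L'->C->R'->B->plug->B
Char 8 ('E'): step: R->0, L->0 (L advanced); E->plug->E->R->G->L->F->refl->A->L'->H->R'->H->plug->F
Char 9 ('C'): step: R->1, L=0; C->plug->C->R->B->L->G->refl->C->L'->E->R'->A->plug->A
Final: ciphertext=EFDAFABFA, RIGHT=1, LEFT=0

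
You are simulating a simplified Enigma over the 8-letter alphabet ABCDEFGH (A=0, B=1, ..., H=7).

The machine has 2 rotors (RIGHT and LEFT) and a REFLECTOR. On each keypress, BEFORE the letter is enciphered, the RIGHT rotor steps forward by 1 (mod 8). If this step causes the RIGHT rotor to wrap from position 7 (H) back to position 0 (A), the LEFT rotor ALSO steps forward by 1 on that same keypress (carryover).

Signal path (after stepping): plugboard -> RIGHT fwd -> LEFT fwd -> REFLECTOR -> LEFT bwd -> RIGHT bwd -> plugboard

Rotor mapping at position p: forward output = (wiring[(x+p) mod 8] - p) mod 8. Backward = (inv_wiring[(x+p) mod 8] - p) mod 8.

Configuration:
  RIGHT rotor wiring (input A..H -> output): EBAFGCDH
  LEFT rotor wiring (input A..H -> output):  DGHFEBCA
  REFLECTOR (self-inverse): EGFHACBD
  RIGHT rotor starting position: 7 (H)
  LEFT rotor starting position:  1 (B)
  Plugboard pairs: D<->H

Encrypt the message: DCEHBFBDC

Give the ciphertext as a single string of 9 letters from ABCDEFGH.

Char 1 ('D'): step: R->0, L->2 (L advanced); D->plug->H->R->H->L->E->refl->A->L'->E->R'->A->plug->A
Char 2 ('C'): step: R->1, L=2; C->plug->C->R->E->L->A->refl->E->L'->H->R'->B->plug->B
Char 3 ('E'): step: R->2, L=2; E->plug->E->R->B->L->D->refl->H->L'->D->R'->B->plug->B
Char 4 ('H'): step: R->3, L=2; H->plug->D->R->A->L->F->refl->C->L'->C->R'->A->plug->A
Char 5 ('B'): step: R->4, L=2; B->plug->B->R->G->L->B->refl->G->L'->F->R'->F->plug->F
Char 6 ('F'): step: R->5, L=2; F->plug->F->R->D->L->H->refl->D->L'->B->R'->H->plug->D
Char 7 ('B'): step: R->6, L=2; B->plug->B->R->B->L->D->refl->H->L'->D->R'->D->plug->H
Char 8 ('D'): step: R->7, L=2; D->plug->H->R->E->L->A->refl->E->L'->H->R'->F->plug->F
Char 9 ('C'): step: R->0, L->3 (L advanced); C->plug->C->R->A->L->C->refl->F->L'->E->R'->A->plug->A

Answer: ABBAFDHFA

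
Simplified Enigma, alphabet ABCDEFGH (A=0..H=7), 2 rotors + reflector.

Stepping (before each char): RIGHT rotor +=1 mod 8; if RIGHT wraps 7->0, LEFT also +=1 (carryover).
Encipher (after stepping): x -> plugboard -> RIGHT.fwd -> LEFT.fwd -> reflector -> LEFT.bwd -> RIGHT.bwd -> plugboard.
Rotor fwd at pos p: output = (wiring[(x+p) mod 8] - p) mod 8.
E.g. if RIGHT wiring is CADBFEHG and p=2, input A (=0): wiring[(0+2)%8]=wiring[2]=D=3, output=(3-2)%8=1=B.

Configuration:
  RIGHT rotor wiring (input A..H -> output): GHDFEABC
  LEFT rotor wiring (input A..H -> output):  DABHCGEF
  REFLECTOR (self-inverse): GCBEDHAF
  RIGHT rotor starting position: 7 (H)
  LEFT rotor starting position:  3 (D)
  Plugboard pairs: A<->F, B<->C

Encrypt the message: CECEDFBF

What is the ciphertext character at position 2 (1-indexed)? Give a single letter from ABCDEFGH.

Char 1 ('C'): step: R->0, L->4 (L advanced); C->plug->B->R->H->L->D->refl->E->L'->F->R'->D->plug->D
Char 2 ('E'): step: R->1, L=4; E->plug->E->R->H->L->D->refl->E->L'->F->R'->H->plug->H

H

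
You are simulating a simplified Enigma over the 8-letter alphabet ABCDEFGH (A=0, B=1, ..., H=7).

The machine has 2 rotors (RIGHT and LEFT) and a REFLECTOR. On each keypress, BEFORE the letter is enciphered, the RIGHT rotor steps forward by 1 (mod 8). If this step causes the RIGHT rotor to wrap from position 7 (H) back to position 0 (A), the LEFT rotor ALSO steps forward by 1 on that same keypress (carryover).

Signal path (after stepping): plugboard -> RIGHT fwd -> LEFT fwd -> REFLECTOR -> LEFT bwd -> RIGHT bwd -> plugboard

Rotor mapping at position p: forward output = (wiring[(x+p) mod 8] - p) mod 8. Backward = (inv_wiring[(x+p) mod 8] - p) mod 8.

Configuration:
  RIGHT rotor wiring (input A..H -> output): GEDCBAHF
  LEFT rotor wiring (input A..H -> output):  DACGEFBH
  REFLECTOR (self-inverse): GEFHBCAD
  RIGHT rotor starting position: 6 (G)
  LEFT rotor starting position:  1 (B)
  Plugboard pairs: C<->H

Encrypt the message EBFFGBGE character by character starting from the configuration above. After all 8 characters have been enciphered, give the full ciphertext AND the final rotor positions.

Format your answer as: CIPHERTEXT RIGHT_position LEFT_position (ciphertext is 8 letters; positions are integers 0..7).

Answer: CHHGBHBC 6 2

Derivation:
Char 1 ('E'): step: R->7, L=1; E->plug->E->R->D->L->D->refl->H->L'->A->R'->H->plug->C
Char 2 ('B'): step: R->0, L->2 (L advanced); B->plug->B->R->E->L->H->refl->D->L'->D->R'->C->plug->H
Char 3 ('F'): step: R->1, L=2; F->plug->F->R->G->L->B->refl->E->L'->B->R'->C->plug->H
Char 4 ('F'): step: R->2, L=2; F->plug->F->R->D->L->D->refl->H->L'->E->R'->G->plug->G
Char 5 ('G'): step: R->3, L=2; G->plug->G->R->B->L->E->refl->B->L'->G->R'->B->plug->B
Char 6 ('B'): step: R->4, L=2; B->plug->B->R->E->L->H->refl->D->L'->D->R'->C->plug->H
Char 7 ('G'): step: R->5, L=2; G->plug->G->R->F->L->F->refl->C->L'->C->R'->B->plug->B
Char 8 ('E'): step: R->6, L=2; E->plug->E->R->F->L->F->refl->C->L'->C->R'->H->plug->C
Final: ciphertext=CHHGBHBC, RIGHT=6, LEFT=2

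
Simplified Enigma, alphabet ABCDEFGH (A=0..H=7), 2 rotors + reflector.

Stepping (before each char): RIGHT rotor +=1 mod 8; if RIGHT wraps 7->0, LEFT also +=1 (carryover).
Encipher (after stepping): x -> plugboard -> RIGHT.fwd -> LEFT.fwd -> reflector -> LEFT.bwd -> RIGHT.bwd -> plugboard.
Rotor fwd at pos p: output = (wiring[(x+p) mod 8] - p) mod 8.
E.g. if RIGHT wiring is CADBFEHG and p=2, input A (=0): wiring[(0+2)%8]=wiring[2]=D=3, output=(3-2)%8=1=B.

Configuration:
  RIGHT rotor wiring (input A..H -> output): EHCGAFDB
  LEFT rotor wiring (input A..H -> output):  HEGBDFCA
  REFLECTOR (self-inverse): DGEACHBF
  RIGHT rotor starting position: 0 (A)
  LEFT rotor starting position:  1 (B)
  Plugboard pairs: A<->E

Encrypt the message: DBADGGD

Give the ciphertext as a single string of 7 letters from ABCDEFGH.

Char 1 ('D'): step: R->1, L=1; D->plug->D->R->H->L->G->refl->B->L'->F->R'->C->plug->C
Char 2 ('B'): step: R->2, L=1; B->plug->B->R->E->L->E->refl->C->L'->D->R'->D->plug->D
Char 3 ('A'): step: R->3, L=1; A->plug->E->R->G->L->H->refl->F->L'->B->R'->F->plug->F
Char 4 ('D'): step: R->4, L=1; D->plug->D->R->F->L->B->refl->G->L'->H->R'->C->plug->C
Char 5 ('G'): step: R->5, L=1; G->plug->G->R->B->L->F->refl->H->L'->G->R'->B->plug->B
Char 6 ('G'): step: R->6, L=1; G->plug->G->R->C->L->A->refl->D->L'->A->R'->F->plug->F
Char 7 ('D'): step: R->7, L=1; D->plug->D->R->D->L->C->refl->E->L'->E->R'->H->plug->H

Answer: CDFCBFH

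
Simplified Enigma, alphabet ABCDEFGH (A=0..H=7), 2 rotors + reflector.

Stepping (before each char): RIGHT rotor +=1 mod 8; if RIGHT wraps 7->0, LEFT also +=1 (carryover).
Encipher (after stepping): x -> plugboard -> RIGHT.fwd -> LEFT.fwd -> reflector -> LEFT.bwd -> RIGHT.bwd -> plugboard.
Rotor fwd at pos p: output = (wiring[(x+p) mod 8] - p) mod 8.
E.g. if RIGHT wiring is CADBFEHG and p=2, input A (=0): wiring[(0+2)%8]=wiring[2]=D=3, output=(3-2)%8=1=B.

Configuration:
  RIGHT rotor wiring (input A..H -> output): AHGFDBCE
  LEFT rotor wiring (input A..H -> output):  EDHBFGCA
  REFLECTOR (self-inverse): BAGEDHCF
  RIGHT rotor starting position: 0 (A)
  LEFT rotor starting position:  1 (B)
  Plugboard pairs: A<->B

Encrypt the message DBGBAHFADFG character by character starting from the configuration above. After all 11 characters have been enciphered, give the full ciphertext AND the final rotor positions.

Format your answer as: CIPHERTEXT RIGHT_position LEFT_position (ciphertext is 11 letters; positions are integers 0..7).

Char 1 ('D'): step: R->1, L=1; D->plug->D->R->C->L->A->refl->B->L'->F->R'->B->plug->A
Char 2 ('B'): step: R->2, L=1; B->plug->A->R->E->L->F->refl->H->L'->G->R'->G->plug->G
Char 3 ('G'): step: R->3, L=1; G->plug->G->R->E->L->F->refl->H->L'->G->R'->C->plug->C
Char 4 ('B'): step: R->4, L=1; B->plug->A->R->H->L->D->refl->E->L'->D->R'->F->plug->F
Char 5 ('A'): step: R->5, L=1; A->plug->B->R->F->L->B->refl->A->L'->C->R'->E->plug->E
Char 6 ('H'): step: R->6, L=1; H->plug->H->R->D->L->E->refl->D->L'->H->R'->F->plug->F
Char 7 ('F'): step: R->7, L=1; F->plug->F->R->E->L->F->refl->H->L'->G->R'->E->plug->E
Char 8 ('A'): step: R->0, L->2 (L advanced); A->plug->B->R->H->L->B->refl->A->L'->E->R'->H->plug->H
Char 9 ('D'): step: R->1, L=2; D->plug->D->R->C->L->D->refl->E->L'->D->R'->G->plug->G
Char 10 ('F'): step: R->2, L=2; F->plug->F->R->C->L->D->refl->E->L'->D->R'->B->plug->A
Char 11 ('G'): step: R->3, L=2; G->plug->G->R->E->L->A->refl->B->L'->H->R'->D->plug->D
Final: ciphertext=AGCFEFEHGAD, RIGHT=3, LEFT=2

Answer: AGCFEFEHGAD 3 2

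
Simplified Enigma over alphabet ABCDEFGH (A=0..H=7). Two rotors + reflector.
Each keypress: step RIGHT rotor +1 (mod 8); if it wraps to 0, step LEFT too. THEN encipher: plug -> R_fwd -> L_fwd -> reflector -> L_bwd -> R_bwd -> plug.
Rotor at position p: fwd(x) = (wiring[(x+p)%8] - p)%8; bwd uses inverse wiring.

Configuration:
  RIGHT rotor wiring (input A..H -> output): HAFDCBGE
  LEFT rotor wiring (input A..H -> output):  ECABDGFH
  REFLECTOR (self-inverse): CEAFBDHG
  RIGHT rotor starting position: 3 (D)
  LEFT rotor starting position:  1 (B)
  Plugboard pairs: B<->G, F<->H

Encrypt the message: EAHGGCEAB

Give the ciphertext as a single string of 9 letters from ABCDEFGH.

Char 1 ('E'): step: R->4, L=1; E->plug->E->R->D->L->C->refl->A->L'->C->R'->C->plug->C
Char 2 ('A'): step: R->5, L=1; A->plug->A->R->E->L->F->refl->D->L'->H->R'->C->plug->C
Char 3 ('H'): step: R->6, L=1; H->plug->F->R->F->L->E->refl->B->L'->A->R'->A->plug->A
Char 4 ('G'): step: R->7, L=1; G->plug->B->R->A->L->B->refl->E->L'->F->R'->A->plug->A
Char 5 ('G'): step: R->0, L->2 (L advanced); G->plug->B->R->A->L->G->refl->H->L'->B->R'->F->plug->H
Char 6 ('C'): step: R->1, L=2; C->plug->C->R->C->L->B->refl->E->L'->D->R'->G->plug->B
Char 7 ('E'): step: R->2, L=2; E->plug->E->R->E->L->D->refl->F->L'->F->R'->G->plug->B
Char 8 ('A'): step: R->3, L=2; A->plug->A->R->A->L->G->refl->H->L'->B->R'->E->plug->E
Char 9 ('B'): step: R->4, L=2; B->plug->G->R->B->L->H->refl->G->L'->A->R'->D->plug->D

Answer: CCAAHBBED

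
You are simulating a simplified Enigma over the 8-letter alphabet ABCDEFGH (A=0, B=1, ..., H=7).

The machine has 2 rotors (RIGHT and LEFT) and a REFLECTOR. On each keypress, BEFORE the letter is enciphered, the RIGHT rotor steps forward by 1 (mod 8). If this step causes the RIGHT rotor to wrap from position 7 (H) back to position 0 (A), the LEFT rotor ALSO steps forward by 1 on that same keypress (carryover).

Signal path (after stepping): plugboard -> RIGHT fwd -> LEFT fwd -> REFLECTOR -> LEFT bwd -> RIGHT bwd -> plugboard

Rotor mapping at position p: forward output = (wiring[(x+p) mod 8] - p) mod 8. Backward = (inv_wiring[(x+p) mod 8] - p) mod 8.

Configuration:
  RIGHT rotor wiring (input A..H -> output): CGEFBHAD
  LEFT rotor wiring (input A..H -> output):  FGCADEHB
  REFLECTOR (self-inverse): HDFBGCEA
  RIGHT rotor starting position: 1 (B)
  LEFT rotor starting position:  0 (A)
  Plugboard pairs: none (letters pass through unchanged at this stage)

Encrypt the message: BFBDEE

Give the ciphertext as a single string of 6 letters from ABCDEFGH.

Char 1 ('B'): step: R->2, L=0; B->plug->B->R->D->L->A->refl->H->L'->G->R'->E->plug->E
Char 2 ('F'): step: R->3, L=0; F->plug->F->R->H->L->B->refl->D->L'->E->R'->C->plug->C
Char 3 ('B'): step: R->4, L=0; B->plug->B->R->D->L->A->refl->H->L'->G->R'->E->plug->E
Char 4 ('D'): step: R->5, L=0; D->plug->D->R->F->L->E->refl->G->L'->B->R'->E->plug->E
Char 5 ('E'): step: R->6, L=0; E->plug->E->R->G->L->H->refl->A->L'->D->R'->G->plug->G
Char 6 ('E'): step: R->7, L=0; E->plug->E->R->G->L->H->refl->A->L'->D->R'->B->plug->B

Answer: ECEEGB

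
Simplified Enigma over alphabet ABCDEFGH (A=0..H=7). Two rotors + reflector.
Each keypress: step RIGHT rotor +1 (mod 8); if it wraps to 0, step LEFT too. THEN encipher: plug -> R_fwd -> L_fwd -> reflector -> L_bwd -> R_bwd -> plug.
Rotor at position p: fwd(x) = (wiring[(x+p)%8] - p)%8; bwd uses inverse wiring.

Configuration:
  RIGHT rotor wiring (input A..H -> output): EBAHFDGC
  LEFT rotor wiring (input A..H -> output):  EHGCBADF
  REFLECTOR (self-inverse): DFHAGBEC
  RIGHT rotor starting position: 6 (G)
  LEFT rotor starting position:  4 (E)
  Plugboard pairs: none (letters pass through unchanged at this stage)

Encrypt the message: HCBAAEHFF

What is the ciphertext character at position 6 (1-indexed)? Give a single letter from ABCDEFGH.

Char 1 ('H'): step: R->7, L=4; H->plug->H->R->H->L->G->refl->E->L'->B->R'->D->plug->D
Char 2 ('C'): step: R->0, L->5 (L advanced); C->plug->C->R->A->L->D->refl->A->L'->C->R'->H->plug->H
Char 3 ('B'): step: R->1, L=5; B->plug->B->R->H->L->E->refl->G->L'->B->R'->G->plug->G
Char 4 ('A'): step: R->2, L=5; A->plug->A->R->G->L->F->refl->B->L'->F->R'->B->plug->B
Char 5 ('A'): step: R->3, L=5; A->plug->A->R->E->L->C->refl->H->L'->D->R'->D->plug->D
Char 6 ('E'): step: R->4, L=5; E->plug->E->R->A->L->D->refl->A->L'->C->R'->C->plug->C

C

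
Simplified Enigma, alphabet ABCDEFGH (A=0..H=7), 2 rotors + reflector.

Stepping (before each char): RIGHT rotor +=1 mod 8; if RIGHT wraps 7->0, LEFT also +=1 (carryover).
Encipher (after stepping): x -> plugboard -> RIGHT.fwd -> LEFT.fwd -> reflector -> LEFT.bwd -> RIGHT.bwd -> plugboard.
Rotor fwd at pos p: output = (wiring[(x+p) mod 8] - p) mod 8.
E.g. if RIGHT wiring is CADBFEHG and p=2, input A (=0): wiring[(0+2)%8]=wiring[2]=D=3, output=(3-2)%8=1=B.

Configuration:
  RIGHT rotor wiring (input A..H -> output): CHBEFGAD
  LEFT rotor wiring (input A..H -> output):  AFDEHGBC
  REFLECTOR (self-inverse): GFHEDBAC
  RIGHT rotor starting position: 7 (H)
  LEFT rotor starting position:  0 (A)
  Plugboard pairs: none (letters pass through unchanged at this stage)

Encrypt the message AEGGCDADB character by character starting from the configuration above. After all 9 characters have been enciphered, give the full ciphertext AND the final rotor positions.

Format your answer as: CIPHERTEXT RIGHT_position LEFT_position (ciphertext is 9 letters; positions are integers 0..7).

Char 1 ('A'): step: R->0, L->1 (L advanced); A->plug->A->R->C->L->D->refl->E->L'->A->R'->G->plug->G
Char 2 ('E'): step: R->1, L=1; E->plug->E->R->F->L->A->refl->G->L'->D->R'->C->plug->C
Char 3 ('G'): step: R->2, L=1; G->plug->G->R->A->L->E->refl->D->L'->C->R'->B->plug->B
Char 4 ('G'): step: R->3, L=1; G->plug->G->R->E->L->F->refl->B->L'->G->R'->H->plug->H
Char 5 ('C'): step: R->4, L=1; C->plug->C->R->E->L->F->refl->B->L'->G->R'->E->plug->E
Char 6 ('D'): step: R->5, L=1; D->plug->D->R->F->L->A->refl->G->L'->D->R'->B->plug->B
Char 7 ('A'): step: R->6, L=1; A->plug->A->R->C->L->D->refl->E->L'->A->R'->H->plug->H
Char 8 ('D'): step: R->7, L=1; D->plug->D->R->C->L->D->refl->E->L'->A->R'->C->plug->C
Char 9 ('B'): step: R->0, L->2 (L advanced); B->plug->B->R->H->L->D->refl->E->L'->D->R'->H->plug->H
Final: ciphertext=GCBHEBHCH, RIGHT=0, LEFT=2

Answer: GCBHEBHCH 0 2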